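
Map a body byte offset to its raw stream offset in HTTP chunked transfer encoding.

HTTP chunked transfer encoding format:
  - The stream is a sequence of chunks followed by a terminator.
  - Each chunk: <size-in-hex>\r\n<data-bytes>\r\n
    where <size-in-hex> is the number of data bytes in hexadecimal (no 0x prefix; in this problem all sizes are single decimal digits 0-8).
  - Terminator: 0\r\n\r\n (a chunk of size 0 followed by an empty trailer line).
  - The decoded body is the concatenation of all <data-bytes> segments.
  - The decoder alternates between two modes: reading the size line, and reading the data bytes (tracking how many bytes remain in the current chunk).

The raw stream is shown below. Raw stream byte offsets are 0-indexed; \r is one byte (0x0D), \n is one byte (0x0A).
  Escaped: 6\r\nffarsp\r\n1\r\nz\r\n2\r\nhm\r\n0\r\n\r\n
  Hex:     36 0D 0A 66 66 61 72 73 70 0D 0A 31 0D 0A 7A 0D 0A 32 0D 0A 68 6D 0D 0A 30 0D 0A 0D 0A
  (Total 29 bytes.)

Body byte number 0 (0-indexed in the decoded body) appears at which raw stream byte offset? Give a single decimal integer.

Answer: 3

Derivation:
Chunk 1: stream[0..1]='6' size=0x6=6, data at stream[3..9]='ffarsp' -> body[0..6], body so far='ffarsp'
Chunk 2: stream[11..12]='1' size=0x1=1, data at stream[14..15]='z' -> body[6..7], body so far='ffarspz'
Chunk 3: stream[17..18]='2' size=0x2=2, data at stream[20..22]='hm' -> body[7..9], body so far='ffarspzhm'
Chunk 4: stream[24..25]='0' size=0 (terminator). Final body='ffarspzhm' (9 bytes)
Body byte 0 at stream offset 3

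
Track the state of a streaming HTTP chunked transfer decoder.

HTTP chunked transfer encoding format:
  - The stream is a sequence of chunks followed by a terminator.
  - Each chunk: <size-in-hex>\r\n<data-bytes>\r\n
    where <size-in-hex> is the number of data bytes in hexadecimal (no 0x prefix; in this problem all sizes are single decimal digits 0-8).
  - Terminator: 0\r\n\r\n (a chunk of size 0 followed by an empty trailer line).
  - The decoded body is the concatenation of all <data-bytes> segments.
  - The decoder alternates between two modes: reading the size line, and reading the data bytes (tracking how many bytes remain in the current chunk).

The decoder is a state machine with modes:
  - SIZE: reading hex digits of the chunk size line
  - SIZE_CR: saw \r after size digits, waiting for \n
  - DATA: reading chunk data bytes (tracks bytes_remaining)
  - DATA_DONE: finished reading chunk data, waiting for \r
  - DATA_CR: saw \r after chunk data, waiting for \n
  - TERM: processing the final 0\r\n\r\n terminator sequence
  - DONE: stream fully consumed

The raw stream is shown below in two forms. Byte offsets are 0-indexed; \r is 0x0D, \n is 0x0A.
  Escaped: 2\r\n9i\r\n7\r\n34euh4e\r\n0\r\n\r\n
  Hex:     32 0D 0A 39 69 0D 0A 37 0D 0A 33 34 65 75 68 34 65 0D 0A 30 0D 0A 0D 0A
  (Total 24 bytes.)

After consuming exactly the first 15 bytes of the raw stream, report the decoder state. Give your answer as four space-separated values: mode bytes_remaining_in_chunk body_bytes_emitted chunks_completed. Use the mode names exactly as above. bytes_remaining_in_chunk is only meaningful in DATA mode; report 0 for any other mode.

Answer: DATA 2 7 1

Derivation:
Byte 0 = '2': mode=SIZE remaining=0 emitted=0 chunks_done=0
Byte 1 = 0x0D: mode=SIZE_CR remaining=0 emitted=0 chunks_done=0
Byte 2 = 0x0A: mode=DATA remaining=2 emitted=0 chunks_done=0
Byte 3 = '9': mode=DATA remaining=1 emitted=1 chunks_done=0
Byte 4 = 'i': mode=DATA_DONE remaining=0 emitted=2 chunks_done=0
Byte 5 = 0x0D: mode=DATA_CR remaining=0 emitted=2 chunks_done=0
Byte 6 = 0x0A: mode=SIZE remaining=0 emitted=2 chunks_done=1
Byte 7 = '7': mode=SIZE remaining=0 emitted=2 chunks_done=1
Byte 8 = 0x0D: mode=SIZE_CR remaining=0 emitted=2 chunks_done=1
Byte 9 = 0x0A: mode=DATA remaining=7 emitted=2 chunks_done=1
Byte 10 = '3': mode=DATA remaining=6 emitted=3 chunks_done=1
Byte 11 = '4': mode=DATA remaining=5 emitted=4 chunks_done=1
Byte 12 = 'e': mode=DATA remaining=4 emitted=5 chunks_done=1
Byte 13 = 'u': mode=DATA remaining=3 emitted=6 chunks_done=1
Byte 14 = 'h': mode=DATA remaining=2 emitted=7 chunks_done=1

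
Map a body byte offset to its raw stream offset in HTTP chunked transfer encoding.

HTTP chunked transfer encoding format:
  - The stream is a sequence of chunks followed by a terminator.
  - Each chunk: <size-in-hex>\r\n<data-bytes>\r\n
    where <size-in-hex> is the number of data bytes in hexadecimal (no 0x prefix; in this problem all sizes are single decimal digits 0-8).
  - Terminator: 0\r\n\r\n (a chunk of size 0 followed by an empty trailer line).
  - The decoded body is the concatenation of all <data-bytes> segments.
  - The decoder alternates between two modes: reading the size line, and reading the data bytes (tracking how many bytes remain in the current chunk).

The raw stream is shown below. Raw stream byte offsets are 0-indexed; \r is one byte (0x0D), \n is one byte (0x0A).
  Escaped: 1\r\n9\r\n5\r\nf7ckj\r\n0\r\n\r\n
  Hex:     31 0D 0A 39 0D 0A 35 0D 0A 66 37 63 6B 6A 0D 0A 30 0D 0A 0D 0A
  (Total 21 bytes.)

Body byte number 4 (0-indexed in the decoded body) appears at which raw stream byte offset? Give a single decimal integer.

Chunk 1: stream[0..1]='1' size=0x1=1, data at stream[3..4]='9' -> body[0..1], body so far='9'
Chunk 2: stream[6..7]='5' size=0x5=5, data at stream[9..14]='f7ckj' -> body[1..6], body so far='9f7ckj'
Chunk 3: stream[16..17]='0' size=0 (terminator). Final body='9f7ckj' (6 bytes)
Body byte 4 at stream offset 12

Answer: 12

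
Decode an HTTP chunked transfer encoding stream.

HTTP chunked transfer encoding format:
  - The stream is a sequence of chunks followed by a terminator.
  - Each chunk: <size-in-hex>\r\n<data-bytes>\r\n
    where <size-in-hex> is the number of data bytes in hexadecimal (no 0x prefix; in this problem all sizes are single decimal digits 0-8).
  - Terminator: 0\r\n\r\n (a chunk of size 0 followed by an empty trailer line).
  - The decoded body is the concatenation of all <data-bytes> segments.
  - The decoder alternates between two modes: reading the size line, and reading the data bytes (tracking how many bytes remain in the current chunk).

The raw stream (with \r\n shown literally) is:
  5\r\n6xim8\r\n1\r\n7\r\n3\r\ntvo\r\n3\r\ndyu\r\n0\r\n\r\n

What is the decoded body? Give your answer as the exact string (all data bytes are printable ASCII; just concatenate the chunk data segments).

Chunk 1: stream[0..1]='5' size=0x5=5, data at stream[3..8]='6xim8' -> body[0..5], body so far='6xim8'
Chunk 2: stream[10..11]='1' size=0x1=1, data at stream[13..14]='7' -> body[5..6], body so far='6xim87'
Chunk 3: stream[16..17]='3' size=0x3=3, data at stream[19..22]='tvo' -> body[6..9], body so far='6xim87tvo'
Chunk 4: stream[24..25]='3' size=0x3=3, data at stream[27..30]='dyu' -> body[9..12], body so far='6xim87tvodyu'
Chunk 5: stream[32..33]='0' size=0 (terminator). Final body='6xim87tvodyu' (12 bytes)

Answer: 6xim87tvodyu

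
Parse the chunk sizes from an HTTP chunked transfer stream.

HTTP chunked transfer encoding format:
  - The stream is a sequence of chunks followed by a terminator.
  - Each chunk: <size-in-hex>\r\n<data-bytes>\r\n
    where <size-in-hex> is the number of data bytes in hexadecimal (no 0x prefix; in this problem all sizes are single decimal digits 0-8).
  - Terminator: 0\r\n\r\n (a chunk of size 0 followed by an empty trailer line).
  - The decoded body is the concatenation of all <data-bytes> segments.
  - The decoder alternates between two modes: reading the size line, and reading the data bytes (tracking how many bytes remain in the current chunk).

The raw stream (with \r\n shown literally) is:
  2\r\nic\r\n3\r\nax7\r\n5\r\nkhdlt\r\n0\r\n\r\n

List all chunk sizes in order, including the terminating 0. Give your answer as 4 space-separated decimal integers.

Answer: 2 3 5 0

Derivation:
Chunk 1: stream[0..1]='2' size=0x2=2, data at stream[3..5]='ic' -> body[0..2], body so far='ic'
Chunk 2: stream[7..8]='3' size=0x3=3, data at stream[10..13]='ax7' -> body[2..5], body so far='icax7'
Chunk 3: stream[15..16]='5' size=0x5=5, data at stream[18..23]='khdlt' -> body[5..10], body so far='icax7khdlt'
Chunk 4: stream[25..26]='0' size=0 (terminator). Final body='icax7khdlt' (10 bytes)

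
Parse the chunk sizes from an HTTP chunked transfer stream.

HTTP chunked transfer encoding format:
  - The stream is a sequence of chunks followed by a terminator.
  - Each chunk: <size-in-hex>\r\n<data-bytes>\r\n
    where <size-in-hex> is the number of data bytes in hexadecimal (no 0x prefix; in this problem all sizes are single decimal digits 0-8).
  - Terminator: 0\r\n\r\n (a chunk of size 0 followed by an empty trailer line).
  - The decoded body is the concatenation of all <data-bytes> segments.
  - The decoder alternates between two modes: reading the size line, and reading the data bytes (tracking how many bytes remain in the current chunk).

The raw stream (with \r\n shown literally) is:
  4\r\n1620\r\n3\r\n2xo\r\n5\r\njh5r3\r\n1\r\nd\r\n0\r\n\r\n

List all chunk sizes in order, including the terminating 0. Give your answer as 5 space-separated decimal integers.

Answer: 4 3 5 1 0

Derivation:
Chunk 1: stream[0..1]='4' size=0x4=4, data at stream[3..7]='1620' -> body[0..4], body so far='1620'
Chunk 2: stream[9..10]='3' size=0x3=3, data at stream[12..15]='2xo' -> body[4..7], body so far='16202xo'
Chunk 3: stream[17..18]='5' size=0x5=5, data at stream[20..25]='jh5r3' -> body[7..12], body so far='16202xojh5r3'
Chunk 4: stream[27..28]='1' size=0x1=1, data at stream[30..31]='d' -> body[12..13], body so far='16202xojh5r3d'
Chunk 5: stream[33..34]='0' size=0 (terminator). Final body='16202xojh5r3d' (13 bytes)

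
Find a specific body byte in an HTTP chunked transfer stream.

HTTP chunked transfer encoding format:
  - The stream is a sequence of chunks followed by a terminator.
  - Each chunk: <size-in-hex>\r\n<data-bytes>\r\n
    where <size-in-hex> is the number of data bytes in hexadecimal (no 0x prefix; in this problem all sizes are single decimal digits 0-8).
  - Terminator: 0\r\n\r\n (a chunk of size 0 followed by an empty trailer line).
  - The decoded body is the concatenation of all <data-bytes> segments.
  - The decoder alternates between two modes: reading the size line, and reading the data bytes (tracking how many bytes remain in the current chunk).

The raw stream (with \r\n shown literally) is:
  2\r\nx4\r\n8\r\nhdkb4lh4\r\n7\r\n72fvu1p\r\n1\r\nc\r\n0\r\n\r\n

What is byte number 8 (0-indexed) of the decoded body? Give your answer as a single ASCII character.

Answer: h

Derivation:
Chunk 1: stream[0..1]='2' size=0x2=2, data at stream[3..5]='x4' -> body[0..2], body so far='x4'
Chunk 2: stream[7..8]='8' size=0x8=8, data at stream[10..18]='hdkb4lh4' -> body[2..10], body so far='x4hdkb4lh4'
Chunk 3: stream[20..21]='7' size=0x7=7, data at stream[23..30]='72fvu1p' -> body[10..17], body so far='x4hdkb4lh472fvu1p'
Chunk 4: stream[32..33]='1' size=0x1=1, data at stream[35..36]='c' -> body[17..18], body so far='x4hdkb4lh472fvu1pc'
Chunk 5: stream[38..39]='0' size=0 (terminator). Final body='x4hdkb4lh472fvu1pc' (18 bytes)
Body byte 8 = 'h'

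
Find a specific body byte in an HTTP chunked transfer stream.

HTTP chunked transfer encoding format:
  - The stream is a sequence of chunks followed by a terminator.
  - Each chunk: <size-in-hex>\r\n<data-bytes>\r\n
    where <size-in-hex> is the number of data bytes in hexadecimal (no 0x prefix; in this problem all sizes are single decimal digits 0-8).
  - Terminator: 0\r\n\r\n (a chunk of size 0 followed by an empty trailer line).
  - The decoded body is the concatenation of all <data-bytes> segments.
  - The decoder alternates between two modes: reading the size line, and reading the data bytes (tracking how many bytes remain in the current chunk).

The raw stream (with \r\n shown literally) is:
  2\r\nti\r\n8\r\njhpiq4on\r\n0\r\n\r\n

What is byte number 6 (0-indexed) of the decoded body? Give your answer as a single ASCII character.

Answer: q

Derivation:
Chunk 1: stream[0..1]='2' size=0x2=2, data at stream[3..5]='ti' -> body[0..2], body so far='ti'
Chunk 2: stream[7..8]='8' size=0x8=8, data at stream[10..18]='jhpiq4on' -> body[2..10], body so far='tijhpiq4on'
Chunk 3: stream[20..21]='0' size=0 (terminator). Final body='tijhpiq4on' (10 bytes)
Body byte 6 = 'q'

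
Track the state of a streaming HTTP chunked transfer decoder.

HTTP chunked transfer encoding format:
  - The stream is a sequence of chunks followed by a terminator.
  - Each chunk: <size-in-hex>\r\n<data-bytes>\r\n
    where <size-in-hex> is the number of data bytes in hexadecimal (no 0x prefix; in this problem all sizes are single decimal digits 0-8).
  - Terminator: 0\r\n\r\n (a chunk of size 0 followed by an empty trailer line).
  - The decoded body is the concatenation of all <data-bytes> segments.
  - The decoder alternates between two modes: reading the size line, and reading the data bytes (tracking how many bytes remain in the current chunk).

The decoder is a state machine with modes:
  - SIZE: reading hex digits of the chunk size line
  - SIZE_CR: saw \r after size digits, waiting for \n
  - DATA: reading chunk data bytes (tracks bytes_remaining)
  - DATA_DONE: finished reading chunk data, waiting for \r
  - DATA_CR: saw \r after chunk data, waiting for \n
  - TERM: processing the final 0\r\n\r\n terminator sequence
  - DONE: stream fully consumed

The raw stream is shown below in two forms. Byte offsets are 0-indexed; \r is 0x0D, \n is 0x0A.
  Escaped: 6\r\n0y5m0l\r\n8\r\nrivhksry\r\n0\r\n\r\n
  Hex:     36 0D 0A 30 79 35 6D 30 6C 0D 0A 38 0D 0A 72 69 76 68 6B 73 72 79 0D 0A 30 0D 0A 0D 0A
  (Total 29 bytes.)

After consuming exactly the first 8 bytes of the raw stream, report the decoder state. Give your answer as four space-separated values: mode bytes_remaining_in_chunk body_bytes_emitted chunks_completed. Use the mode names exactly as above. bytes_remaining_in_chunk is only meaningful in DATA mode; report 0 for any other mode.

Byte 0 = '6': mode=SIZE remaining=0 emitted=0 chunks_done=0
Byte 1 = 0x0D: mode=SIZE_CR remaining=0 emitted=0 chunks_done=0
Byte 2 = 0x0A: mode=DATA remaining=6 emitted=0 chunks_done=0
Byte 3 = '0': mode=DATA remaining=5 emitted=1 chunks_done=0
Byte 4 = 'y': mode=DATA remaining=4 emitted=2 chunks_done=0
Byte 5 = '5': mode=DATA remaining=3 emitted=3 chunks_done=0
Byte 6 = 'm': mode=DATA remaining=2 emitted=4 chunks_done=0
Byte 7 = '0': mode=DATA remaining=1 emitted=5 chunks_done=0

Answer: DATA 1 5 0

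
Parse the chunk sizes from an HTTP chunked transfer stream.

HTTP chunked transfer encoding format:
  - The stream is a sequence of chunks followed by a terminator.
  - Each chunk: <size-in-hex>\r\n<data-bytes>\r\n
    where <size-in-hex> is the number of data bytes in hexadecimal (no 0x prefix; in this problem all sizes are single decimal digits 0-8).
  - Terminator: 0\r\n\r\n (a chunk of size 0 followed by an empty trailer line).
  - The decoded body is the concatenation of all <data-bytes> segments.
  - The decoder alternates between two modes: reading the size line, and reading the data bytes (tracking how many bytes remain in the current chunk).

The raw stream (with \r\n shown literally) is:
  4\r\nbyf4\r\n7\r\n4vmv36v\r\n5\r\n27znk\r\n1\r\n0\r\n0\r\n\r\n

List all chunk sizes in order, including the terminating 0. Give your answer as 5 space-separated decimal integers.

Chunk 1: stream[0..1]='4' size=0x4=4, data at stream[3..7]='byf4' -> body[0..4], body so far='byf4'
Chunk 2: stream[9..10]='7' size=0x7=7, data at stream[12..19]='4vmv36v' -> body[4..11], body so far='byf44vmv36v'
Chunk 3: stream[21..22]='5' size=0x5=5, data at stream[24..29]='27znk' -> body[11..16], body so far='byf44vmv36v27znk'
Chunk 4: stream[31..32]='1' size=0x1=1, data at stream[34..35]='0' -> body[16..17], body so far='byf44vmv36v27znk0'
Chunk 5: stream[37..38]='0' size=0 (terminator). Final body='byf44vmv36v27znk0' (17 bytes)

Answer: 4 7 5 1 0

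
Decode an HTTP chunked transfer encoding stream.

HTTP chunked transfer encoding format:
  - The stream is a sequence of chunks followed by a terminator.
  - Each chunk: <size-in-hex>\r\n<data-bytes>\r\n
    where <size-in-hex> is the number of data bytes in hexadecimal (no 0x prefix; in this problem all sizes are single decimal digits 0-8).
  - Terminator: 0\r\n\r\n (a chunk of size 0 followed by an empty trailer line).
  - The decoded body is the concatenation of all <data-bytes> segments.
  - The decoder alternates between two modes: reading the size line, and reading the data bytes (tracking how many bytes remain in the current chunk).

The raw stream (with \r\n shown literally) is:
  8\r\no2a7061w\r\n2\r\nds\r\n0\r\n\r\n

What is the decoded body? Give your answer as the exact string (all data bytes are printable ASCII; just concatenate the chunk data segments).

Answer: o2a7061wds

Derivation:
Chunk 1: stream[0..1]='8' size=0x8=8, data at stream[3..11]='o2a7061w' -> body[0..8], body so far='o2a7061w'
Chunk 2: stream[13..14]='2' size=0x2=2, data at stream[16..18]='ds' -> body[8..10], body so far='o2a7061wds'
Chunk 3: stream[20..21]='0' size=0 (terminator). Final body='o2a7061wds' (10 bytes)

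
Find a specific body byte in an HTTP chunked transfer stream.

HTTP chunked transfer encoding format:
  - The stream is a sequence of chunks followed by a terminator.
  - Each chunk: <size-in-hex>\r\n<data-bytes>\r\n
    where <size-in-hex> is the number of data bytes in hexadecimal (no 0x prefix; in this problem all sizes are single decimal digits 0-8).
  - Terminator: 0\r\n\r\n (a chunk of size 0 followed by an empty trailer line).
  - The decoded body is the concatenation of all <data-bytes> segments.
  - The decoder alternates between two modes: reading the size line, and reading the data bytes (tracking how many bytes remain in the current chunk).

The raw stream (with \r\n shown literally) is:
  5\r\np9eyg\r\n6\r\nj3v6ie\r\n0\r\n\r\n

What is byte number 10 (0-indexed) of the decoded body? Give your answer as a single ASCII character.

Chunk 1: stream[0..1]='5' size=0x5=5, data at stream[3..8]='p9eyg' -> body[0..5], body so far='p9eyg'
Chunk 2: stream[10..11]='6' size=0x6=6, data at stream[13..19]='j3v6ie' -> body[5..11], body so far='p9eygj3v6ie'
Chunk 3: stream[21..22]='0' size=0 (terminator). Final body='p9eygj3v6ie' (11 bytes)
Body byte 10 = 'e'

Answer: e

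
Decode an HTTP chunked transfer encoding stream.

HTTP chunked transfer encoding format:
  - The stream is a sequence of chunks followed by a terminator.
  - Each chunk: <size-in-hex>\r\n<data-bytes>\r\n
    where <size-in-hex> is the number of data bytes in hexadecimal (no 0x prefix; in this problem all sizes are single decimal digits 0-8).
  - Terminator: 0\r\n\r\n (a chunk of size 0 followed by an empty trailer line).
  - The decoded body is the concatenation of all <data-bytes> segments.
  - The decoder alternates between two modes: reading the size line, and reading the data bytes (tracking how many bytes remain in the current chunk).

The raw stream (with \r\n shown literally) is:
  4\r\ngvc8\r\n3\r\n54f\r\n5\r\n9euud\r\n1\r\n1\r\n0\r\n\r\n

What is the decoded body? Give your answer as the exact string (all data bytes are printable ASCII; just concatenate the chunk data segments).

Answer: gvc854f9euud1

Derivation:
Chunk 1: stream[0..1]='4' size=0x4=4, data at stream[3..7]='gvc8' -> body[0..4], body so far='gvc8'
Chunk 2: stream[9..10]='3' size=0x3=3, data at stream[12..15]='54f' -> body[4..7], body so far='gvc854f'
Chunk 3: stream[17..18]='5' size=0x5=5, data at stream[20..25]='9euud' -> body[7..12], body so far='gvc854f9euud'
Chunk 4: stream[27..28]='1' size=0x1=1, data at stream[30..31]='1' -> body[12..13], body so far='gvc854f9euud1'
Chunk 5: stream[33..34]='0' size=0 (terminator). Final body='gvc854f9euud1' (13 bytes)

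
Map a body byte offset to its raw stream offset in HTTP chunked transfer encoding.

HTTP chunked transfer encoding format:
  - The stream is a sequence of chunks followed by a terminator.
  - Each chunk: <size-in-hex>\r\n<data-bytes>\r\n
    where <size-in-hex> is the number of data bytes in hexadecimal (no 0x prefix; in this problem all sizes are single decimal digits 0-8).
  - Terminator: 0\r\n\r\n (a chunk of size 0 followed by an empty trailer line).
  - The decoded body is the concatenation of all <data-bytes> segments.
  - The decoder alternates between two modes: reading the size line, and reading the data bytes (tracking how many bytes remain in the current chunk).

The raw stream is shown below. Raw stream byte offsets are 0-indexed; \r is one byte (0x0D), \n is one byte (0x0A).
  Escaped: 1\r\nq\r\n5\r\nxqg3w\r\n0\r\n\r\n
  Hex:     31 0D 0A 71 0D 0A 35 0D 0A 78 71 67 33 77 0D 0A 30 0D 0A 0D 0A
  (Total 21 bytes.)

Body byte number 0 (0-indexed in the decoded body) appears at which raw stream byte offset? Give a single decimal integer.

Chunk 1: stream[0..1]='1' size=0x1=1, data at stream[3..4]='q' -> body[0..1], body so far='q'
Chunk 2: stream[6..7]='5' size=0x5=5, data at stream[9..14]='xqg3w' -> body[1..6], body so far='qxqg3w'
Chunk 3: stream[16..17]='0' size=0 (terminator). Final body='qxqg3w' (6 bytes)
Body byte 0 at stream offset 3

Answer: 3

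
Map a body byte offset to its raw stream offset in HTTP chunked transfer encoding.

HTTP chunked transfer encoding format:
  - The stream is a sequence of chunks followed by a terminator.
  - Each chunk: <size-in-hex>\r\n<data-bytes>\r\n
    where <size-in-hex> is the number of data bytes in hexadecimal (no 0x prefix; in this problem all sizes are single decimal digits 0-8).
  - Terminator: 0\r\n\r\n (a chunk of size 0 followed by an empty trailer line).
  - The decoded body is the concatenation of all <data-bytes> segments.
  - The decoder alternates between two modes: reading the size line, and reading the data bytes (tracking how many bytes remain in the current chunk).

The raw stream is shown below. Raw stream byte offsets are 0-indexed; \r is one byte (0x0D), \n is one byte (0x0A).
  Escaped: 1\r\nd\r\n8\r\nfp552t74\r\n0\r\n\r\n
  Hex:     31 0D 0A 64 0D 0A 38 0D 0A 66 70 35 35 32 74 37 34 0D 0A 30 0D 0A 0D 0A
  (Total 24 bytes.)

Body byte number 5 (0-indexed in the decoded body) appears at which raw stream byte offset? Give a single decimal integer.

Answer: 13

Derivation:
Chunk 1: stream[0..1]='1' size=0x1=1, data at stream[3..4]='d' -> body[0..1], body so far='d'
Chunk 2: stream[6..7]='8' size=0x8=8, data at stream[9..17]='fp552t74' -> body[1..9], body so far='dfp552t74'
Chunk 3: stream[19..20]='0' size=0 (terminator). Final body='dfp552t74' (9 bytes)
Body byte 5 at stream offset 13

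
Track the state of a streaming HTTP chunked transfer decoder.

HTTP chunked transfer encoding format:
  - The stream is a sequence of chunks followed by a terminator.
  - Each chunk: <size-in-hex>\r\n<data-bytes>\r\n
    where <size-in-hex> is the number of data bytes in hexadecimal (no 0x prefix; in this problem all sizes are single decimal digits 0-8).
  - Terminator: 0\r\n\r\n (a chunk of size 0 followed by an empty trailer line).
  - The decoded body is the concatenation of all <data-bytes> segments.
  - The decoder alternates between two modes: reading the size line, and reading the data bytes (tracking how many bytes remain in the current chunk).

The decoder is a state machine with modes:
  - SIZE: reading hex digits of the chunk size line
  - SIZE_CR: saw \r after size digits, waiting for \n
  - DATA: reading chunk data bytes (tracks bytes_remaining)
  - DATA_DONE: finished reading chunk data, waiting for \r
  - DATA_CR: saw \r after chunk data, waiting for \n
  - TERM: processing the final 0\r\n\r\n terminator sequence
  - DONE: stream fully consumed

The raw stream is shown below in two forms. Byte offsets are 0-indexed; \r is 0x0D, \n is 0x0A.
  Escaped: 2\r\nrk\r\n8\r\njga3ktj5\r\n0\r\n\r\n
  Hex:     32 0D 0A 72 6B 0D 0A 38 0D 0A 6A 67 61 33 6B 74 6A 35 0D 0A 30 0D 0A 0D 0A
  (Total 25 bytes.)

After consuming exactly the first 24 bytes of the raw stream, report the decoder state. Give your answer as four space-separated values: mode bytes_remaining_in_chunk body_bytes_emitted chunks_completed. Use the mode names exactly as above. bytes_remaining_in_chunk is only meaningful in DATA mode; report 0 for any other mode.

Byte 0 = '2': mode=SIZE remaining=0 emitted=0 chunks_done=0
Byte 1 = 0x0D: mode=SIZE_CR remaining=0 emitted=0 chunks_done=0
Byte 2 = 0x0A: mode=DATA remaining=2 emitted=0 chunks_done=0
Byte 3 = 'r': mode=DATA remaining=1 emitted=1 chunks_done=0
Byte 4 = 'k': mode=DATA_DONE remaining=0 emitted=2 chunks_done=0
Byte 5 = 0x0D: mode=DATA_CR remaining=0 emitted=2 chunks_done=0
Byte 6 = 0x0A: mode=SIZE remaining=0 emitted=2 chunks_done=1
Byte 7 = '8': mode=SIZE remaining=0 emitted=2 chunks_done=1
Byte 8 = 0x0D: mode=SIZE_CR remaining=0 emitted=2 chunks_done=1
Byte 9 = 0x0A: mode=DATA remaining=8 emitted=2 chunks_done=1
Byte 10 = 'j': mode=DATA remaining=7 emitted=3 chunks_done=1
Byte 11 = 'g': mode=DATA remaining=6 emitted=4 chunks_done=1
Byte 12 = 'a': mode=DATA remaining=5 emitted=5 chunks_done=1
Byte 13 = '3': mode=DATA remaining=4 emitted=6 chunks_done=1
Byte 14 = 'k': mode=DATA remaining=3 emitted=7 chunks_done=1
Byte 15 = 't': mode=DATA remaining=2 emitted=8 chunks_done=1
Byte 16 = 'j': mode=DATA remaining=1 emitted=9 chunks_done=1
Byte 17 = '5': mode=DATA_DONE remaining=0 emitted=10 chunks_done=1
Byte 18 = 0x0D: mode=DATA_CR remaining=0 emitted=10 chunks_done=1
Byte 19 = 0x0A: mode=SIZE remaining=0 emitted=10 chunks_done=2
Byte 20 = '0': mode=SIZE remaining=0 emitted=10 chunks_done=2
Byte 21 = 0x0D: mode=SIZE_CR remaining=0 emitted=10 chunks_done=2
Byte 22 = 0x0A: mode=TERM remaining=0 emitted=10 chunks_done=2
Byte 23 = 0x0D: mode=TERM remaining=0 emitted=10 chunks_done=2

Answer: TERM 0 10 2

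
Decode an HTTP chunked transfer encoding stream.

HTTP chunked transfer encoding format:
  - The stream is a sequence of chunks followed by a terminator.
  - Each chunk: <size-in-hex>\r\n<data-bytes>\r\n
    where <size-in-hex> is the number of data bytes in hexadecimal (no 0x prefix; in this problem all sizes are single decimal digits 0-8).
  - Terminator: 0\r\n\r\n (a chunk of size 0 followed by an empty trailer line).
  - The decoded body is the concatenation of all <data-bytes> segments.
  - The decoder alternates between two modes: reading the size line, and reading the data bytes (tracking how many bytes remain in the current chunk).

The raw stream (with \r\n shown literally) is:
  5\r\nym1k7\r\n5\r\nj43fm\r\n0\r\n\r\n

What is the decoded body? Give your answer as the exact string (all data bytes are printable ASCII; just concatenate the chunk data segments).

Chunk 1: stream[0..1]='5' size=0x5=5, data at stream[3..8]='ym1k7' -> body[0..5], body so far='ym1k7'
Chunk 2: stream[10..11]='5' size=0x5=5, data at stream[13..18]='j43fm' -> body[5..10], body so far='ym1k7j43fm'
Chunk 3: stream[20..21]='0' size=0 (terminator). Final body='ym1k7j43fm' (10 bytes)

Answer: ym1k7j43fm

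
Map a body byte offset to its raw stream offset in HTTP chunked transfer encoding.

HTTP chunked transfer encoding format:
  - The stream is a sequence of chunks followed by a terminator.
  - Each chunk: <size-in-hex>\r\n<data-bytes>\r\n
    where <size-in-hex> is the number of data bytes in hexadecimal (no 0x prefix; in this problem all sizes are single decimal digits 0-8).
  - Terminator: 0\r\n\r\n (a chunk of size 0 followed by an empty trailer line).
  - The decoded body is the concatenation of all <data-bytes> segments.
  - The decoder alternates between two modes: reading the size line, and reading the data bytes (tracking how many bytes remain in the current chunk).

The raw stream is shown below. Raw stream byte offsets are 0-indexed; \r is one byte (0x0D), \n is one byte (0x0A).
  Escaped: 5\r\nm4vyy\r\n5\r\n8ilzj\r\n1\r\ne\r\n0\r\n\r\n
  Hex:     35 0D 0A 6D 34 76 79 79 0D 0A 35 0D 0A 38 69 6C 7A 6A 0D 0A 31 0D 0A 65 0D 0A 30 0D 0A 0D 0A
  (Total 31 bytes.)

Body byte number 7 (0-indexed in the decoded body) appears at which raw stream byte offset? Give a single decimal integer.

Answer: 15

Derivation:
Chunk 1: stream[0..1]='5' size=0x5=5, data at stream[3..8]='m4vyy' -> body[0..5], body so far='m4vyy'
Chunk 2: stream[10..11]='5' size=0x5=5, data at stream[13..18]='8ilzj' -> body[5..10], body so far='m4vyy8ilzj'
Chunk 3: stream[20..21]='1' size=0x1=1, data at stream[23..24]='e' -> body[10..11], body so far='m4vyy8ilzje'
Chunk 4: stream[26..27]='0' size=0 (terminator). Final body='m4vyy8ilzje' (11 bytes)
Body byte 7 at stream offset 15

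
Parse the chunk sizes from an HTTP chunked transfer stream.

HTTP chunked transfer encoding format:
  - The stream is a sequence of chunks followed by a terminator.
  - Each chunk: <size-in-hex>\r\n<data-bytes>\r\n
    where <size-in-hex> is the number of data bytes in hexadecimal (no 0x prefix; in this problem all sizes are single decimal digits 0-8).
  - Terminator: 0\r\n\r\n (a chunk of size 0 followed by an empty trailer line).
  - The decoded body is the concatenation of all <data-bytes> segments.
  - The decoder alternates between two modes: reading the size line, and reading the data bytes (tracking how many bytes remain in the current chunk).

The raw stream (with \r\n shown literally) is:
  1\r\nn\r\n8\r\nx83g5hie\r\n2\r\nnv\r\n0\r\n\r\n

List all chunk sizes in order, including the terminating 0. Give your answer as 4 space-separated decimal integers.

Answer: 1 8 2 0

Derivation:
Chunk 1: stream[0..1]='1' size=0x1=1, data at stream[3..4]='n' -> body[0..1], body so far='n'
Chunk 2: stream[6..7]='8' size=0x8=8, data at stream[9..17]='x83g5hie' -> body[1..9], body so far='nx83g5hie'
Chunk 3: stream[19..20]='2' size=0x2=2, data at stream[22..24]='nv' -> body[9..11], body so far='nx83g5hienv'
Chunk 4: stream[26..27]='0' size=0 (terminator). Final body='nx83g5hienv' (11 bytes)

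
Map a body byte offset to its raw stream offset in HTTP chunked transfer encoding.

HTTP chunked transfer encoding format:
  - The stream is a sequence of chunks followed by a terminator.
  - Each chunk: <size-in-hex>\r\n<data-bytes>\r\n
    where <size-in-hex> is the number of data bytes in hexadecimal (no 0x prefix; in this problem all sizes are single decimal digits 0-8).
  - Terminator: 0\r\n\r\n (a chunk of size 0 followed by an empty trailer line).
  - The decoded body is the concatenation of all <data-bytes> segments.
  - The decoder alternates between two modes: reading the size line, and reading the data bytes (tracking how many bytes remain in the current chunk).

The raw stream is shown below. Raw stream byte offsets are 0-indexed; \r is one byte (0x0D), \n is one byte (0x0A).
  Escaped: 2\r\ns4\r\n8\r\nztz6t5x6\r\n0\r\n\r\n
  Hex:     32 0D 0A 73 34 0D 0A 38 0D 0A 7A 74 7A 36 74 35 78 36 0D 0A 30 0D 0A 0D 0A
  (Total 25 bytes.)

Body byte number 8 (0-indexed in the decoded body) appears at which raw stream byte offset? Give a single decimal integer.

Chunk 1: stream[0..1]='2' size=0x2=2, data at stream[3..5]='s4' -> body[0..2], body so far='s4'
Chunk 2: stream[7..8]='8' size=0x8=8, data at stream[10..18]='ztz6t5x6' -> body[2..10], body so far='s4ztz6t5x6'
Chunk 3: stream[20..21]='0' size=0 (terminator). Final body='s4ztz6t5x6' (10 bytes)
Body byte 8 at stream offset 16

Answer: 16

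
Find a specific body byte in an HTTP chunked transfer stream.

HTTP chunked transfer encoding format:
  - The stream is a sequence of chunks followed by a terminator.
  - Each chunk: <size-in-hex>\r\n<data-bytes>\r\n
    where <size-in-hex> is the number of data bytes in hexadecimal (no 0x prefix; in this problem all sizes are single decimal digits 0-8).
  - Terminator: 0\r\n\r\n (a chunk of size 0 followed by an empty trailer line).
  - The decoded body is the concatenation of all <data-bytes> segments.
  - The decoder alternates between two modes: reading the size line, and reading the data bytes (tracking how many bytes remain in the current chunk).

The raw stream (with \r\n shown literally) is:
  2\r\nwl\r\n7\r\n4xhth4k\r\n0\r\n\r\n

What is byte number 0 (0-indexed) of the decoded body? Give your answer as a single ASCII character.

Chunk 1: stream[0..1]='2' size=0x2=2, data at stream[3..5]='wl' -> body[0..2], body so far='wl'
Chunk 2: stream[7..8]='7' size=0x7=7, data at stream[10..17]='4xhth4k' -> body[2..9], body so far='wl4xhth4k'
Chunk 3: stream[19..20]='0' size=0 (terminator). Final body='wl4xhth4k' (9 bytes)
Body byte 0 = 'w'

Answer: w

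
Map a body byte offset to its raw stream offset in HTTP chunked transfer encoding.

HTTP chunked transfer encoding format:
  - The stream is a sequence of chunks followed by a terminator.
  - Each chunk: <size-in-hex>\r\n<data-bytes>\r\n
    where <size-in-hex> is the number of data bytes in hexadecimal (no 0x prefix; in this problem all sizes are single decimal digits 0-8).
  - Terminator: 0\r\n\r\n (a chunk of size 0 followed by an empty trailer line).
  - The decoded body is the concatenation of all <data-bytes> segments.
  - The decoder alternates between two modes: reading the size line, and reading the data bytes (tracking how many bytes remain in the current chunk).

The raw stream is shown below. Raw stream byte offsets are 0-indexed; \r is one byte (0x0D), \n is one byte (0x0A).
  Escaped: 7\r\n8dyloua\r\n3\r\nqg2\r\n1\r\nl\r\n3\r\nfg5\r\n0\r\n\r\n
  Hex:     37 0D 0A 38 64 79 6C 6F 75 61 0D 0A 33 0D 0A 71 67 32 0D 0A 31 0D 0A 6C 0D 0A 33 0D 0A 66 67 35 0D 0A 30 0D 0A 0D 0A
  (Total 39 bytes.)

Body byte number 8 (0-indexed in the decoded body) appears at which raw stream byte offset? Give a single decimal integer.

Chunk 1: stream[0..1]='7' size=0x7=7, data at stream[3..10]='8dyloua' -> body[0..7], body so far='8dyloua'
Chunk 2: stream[12..13]='3' size=0x3=3, data at stream[15..18]='qg2' -> body[7..10], body so far='8dylouaqg2'
Chunk 3: stream[20..21]='1' size=0x1=1, data at stream[23..24]='l' -> body[10..11], body so far='8dylouaqg2l'
Chunk 4: stream[26..27]='3' size=0x3=3, data at stream[29..32]='fg5' -> body[11..14], body so far='8dylouaqg2lfg5'
Chunk 5: stream[34..35]='0' size=0 (terminator). Final body='8dylouaqg2lfg5' (14 bytes)
Body byte 8 at stream offset 16

Answer: 16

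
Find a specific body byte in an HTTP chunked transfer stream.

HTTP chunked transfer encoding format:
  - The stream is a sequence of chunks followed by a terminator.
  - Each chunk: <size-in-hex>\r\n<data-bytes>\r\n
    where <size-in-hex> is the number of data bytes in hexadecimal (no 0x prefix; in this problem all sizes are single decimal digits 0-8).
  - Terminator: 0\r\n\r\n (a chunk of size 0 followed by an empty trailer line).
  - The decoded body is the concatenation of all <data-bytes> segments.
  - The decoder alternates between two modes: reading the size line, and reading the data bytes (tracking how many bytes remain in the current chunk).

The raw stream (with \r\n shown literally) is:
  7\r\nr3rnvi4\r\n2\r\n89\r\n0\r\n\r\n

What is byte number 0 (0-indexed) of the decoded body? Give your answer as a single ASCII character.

Chunk 1: stream[0..1]='7' size=0x7=7, data at stream[3..10]='r3rnvi4' -> body[0..7], body so far='r3rnvi4'
Chunk 2: stream[12..13]='2' size=0x2=2, data at stream[15..17]='89' -> body[7..9], body so far='r3rnvi489'
Chunk 3: stream[19..20]='0' size=0 (terminator). Final body='r3rnvi489' (9 bytes)
Body byte 0 = 'r'

Answer: r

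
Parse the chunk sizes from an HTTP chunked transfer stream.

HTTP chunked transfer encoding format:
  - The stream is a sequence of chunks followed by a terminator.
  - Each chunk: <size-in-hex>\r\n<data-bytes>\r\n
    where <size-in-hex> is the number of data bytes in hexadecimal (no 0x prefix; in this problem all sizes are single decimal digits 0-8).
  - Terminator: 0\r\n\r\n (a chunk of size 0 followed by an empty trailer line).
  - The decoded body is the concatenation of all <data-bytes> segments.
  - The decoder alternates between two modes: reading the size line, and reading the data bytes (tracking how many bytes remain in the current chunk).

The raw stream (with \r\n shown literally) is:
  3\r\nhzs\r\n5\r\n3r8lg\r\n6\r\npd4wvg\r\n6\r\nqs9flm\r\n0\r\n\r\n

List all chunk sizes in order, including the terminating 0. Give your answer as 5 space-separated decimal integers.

Answer: 3 5 6 6 0

Derivation:
Chunk 1: stream[0..1]='3' size=0x3=3, data at stream[3..6]='hzs' -> body[0..3], body so far='hzs'
Chunk 2: stream[8..9]='5' size=0x5=5, data at stream[11..16]='3r8lg' -> body[3..8], body so far='hzs3r8lg'
Chunk 3: stream[18..19]='6' size=0x6=6, data at stream[21..27]='pd4wvg' -> body[8..14], body so far='hzs3r8lgpd4wvg'
Chunk 4: stream[29..30]='6' size=0x6=6, data at stream[32..38]='qs9flm' -> body[14..20], body so far='hzs3r8lgpd4wvgqs9flm'
Chunk 5: stream[40..41]='0' size=0 (terminator). Final body='hzs3r8lgpd4wvgqs9flm' (20 bytes)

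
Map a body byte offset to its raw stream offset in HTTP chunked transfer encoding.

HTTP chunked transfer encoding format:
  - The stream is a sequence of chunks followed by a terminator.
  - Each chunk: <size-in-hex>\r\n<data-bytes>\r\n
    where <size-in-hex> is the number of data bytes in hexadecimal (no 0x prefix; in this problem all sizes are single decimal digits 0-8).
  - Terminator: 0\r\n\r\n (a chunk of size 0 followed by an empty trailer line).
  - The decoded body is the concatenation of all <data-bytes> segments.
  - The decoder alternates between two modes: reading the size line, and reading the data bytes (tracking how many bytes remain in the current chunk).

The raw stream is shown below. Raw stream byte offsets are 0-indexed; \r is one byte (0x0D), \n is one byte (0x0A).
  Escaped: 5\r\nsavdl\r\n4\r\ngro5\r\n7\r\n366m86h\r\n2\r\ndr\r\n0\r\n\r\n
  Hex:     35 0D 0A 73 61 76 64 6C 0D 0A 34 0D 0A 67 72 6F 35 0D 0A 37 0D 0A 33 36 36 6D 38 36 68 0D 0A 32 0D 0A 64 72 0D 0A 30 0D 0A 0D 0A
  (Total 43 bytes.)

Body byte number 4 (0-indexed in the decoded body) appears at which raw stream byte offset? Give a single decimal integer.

Answer: 7

Derivation:
Chunk 1: stream[0..1]='5' size=0x5=5, data at stream[3..8]='savdl' -> body[0..5], body so far='savdl'
Chunk 2: stream[10..11]='4' size=0x4=4, data at stream[13..17]='gro5' -> body[5..9], body so far='savdlgro5'
Chunk 3: stream[19..20]='7' size=0x7=7, data at stream[22..29]='366m86h' -> body[9..16], body so far='savdlgro5366m86h'
Chunk 4: stream[31..32]='2' size=0x2=2, data at stream[34..36]='dr' -> body[16..18], body so far='savdlgro5366m86hdr'
Chunk 5: stream[38..39]='0' size=0 (terminator). Final body='savdlgro5366m86hdr' (18 bytes)
Body byte 4 at stream offset 7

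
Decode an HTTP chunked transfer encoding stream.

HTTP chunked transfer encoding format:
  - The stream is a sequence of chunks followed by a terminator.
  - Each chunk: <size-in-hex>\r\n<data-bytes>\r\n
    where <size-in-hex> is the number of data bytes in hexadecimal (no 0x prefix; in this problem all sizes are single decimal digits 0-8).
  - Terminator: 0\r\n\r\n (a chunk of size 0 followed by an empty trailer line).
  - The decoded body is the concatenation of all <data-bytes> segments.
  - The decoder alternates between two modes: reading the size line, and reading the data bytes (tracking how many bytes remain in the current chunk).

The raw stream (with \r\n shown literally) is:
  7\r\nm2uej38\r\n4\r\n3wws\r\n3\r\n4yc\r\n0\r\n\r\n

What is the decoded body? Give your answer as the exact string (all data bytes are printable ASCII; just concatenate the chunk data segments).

Chunk 1: stream[0..1]='7' size=0x7=7, data at stream[3..10]='m2uej38' -> body[0..7], body so far='m2uej38'
Chunk 2: stream[12..13]='4' size=0x4=4, data at stream[15..19]='3wws' -> body[7..11], body so far='m2uej383wws'
Chunk 3: stream[21..22]='3' size=0x3=3, data at stream[24..27]='4yc' -> body[11..14], body so far='m2uej383wws4yc'
Chunk 4: stream[29..30]='0' size=0 (terminator). Final body='m2uej383wws4yc' (14 bytes)

Answer: m2uej383wws4yc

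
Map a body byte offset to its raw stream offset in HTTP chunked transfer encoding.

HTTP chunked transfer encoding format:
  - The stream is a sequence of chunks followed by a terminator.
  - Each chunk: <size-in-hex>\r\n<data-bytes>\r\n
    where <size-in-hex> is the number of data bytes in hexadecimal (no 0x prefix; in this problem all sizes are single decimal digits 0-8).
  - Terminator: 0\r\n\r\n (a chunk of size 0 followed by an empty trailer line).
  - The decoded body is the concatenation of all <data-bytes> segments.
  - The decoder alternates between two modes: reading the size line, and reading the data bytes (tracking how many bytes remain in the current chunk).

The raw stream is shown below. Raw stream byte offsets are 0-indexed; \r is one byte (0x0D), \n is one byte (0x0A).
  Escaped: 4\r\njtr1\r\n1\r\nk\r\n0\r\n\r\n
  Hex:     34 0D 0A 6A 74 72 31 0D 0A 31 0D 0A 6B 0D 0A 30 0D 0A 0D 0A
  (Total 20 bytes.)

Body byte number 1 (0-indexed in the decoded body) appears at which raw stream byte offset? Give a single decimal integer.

Chunk 1: stream[0..1]='4' size=0x4=4, data at stream[3..7]='jtr1' -> body[0..4], body so far='jtr1'
Chunk 2: stream[9..10]='1' size=0x1=1, data at stream[12..13]='k' -> body[4..5], body so far='jtr1k'
Chunk 3: stream[15..16]='0' size=0 (terminator). Final body='jtr1k' (5 bytes)
Body byte 1 at stream offset 4

Answer: 4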